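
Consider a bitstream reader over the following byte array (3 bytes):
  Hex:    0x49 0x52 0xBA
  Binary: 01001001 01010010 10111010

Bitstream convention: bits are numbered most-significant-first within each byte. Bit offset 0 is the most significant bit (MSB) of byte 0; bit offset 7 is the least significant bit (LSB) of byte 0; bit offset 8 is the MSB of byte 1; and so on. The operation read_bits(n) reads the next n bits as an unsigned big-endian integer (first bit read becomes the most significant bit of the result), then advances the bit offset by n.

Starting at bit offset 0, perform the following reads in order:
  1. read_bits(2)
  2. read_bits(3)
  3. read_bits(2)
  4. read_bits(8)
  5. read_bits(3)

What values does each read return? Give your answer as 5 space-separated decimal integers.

Answer: 1 1 0 169 2

Derivation:
Read 1: bits[0:2] width=2 -> value=1 (bin 01); offset now 2 = byte 0 bit 2; 22 bits remain
Read 2: bits[2:5] width=3 -> value=1 (bin 001); offset now 5 = byte 0 bit 5; 19 bits remain
Read 3: bits[5:7] width=2 -> value=0 (bin 00); offset now 7 = byte 0 bit 7; 17 bits remain
Read 4: bits[7:15] width=8 -> value=169 (bin 10101001); offset now 15 = byte 1 bit 7; 9 bits remain
Read 5: bits[15:18] width=3 -> value=2 (bin 010); offset now 18 = byte 2 bit 2; 6 bits remain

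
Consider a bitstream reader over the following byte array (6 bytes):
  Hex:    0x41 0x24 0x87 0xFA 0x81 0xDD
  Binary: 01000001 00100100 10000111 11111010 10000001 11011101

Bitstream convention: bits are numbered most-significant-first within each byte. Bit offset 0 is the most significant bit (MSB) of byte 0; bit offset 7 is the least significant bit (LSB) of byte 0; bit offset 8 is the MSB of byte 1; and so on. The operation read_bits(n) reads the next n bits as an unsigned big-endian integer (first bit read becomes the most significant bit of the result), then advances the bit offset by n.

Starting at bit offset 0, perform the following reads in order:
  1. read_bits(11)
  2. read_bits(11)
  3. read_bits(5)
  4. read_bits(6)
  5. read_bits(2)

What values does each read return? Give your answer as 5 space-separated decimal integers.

Answer: 521 289 31 53 0

Derivation:
Read 1: bits[0:11] width=11 -> value=521 (bin 01000001001); offset now 11 = byte 1 bit 3; 37 bits remain
Read 2: bits[11:22] width=11 -> value=289 (bin 00100100001); offset now 22 = byte 2 bit 6; 26 bits remain
Read 3: bits[22:27] width=5 -> value=31 (bin 11111); offset now 27 = byte 3 bit 3; 21 bits remain
Read 4: bits[27:33] width=6 -> value=53 (bin 110101); offset now 33 = byte 4 bit 1; 15 bits remain
Read 5: bits[33:35] width=2 -> value=0 (bin 00); offset now 35 = byte 4 bit 3; 13 bits remain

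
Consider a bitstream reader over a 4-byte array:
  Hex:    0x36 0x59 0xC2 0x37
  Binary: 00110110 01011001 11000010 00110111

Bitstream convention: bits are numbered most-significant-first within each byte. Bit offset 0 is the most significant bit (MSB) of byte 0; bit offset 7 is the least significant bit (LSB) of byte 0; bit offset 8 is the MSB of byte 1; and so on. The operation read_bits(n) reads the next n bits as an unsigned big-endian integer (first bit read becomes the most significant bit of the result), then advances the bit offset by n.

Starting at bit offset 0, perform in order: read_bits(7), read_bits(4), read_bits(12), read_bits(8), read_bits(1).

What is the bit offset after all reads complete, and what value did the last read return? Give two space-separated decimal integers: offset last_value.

Answer: 32 1

Derivation:
Read 1: bits[0:7] width=7 -> value=27 (bin 0011011); offset now 7 = byte 0 bit 7; 25 bits remain
Read 2: bits[7:11] width=4 -> value=2 (bin 0010); offset now 11 = byte 1 bit 3; 21 bits remain
Read 3: bits[11:23] width=12 -> value=3297 (bin 110011100001); offset now 23 = byte 2 bit 7; 9 bits remain
Read 4: bits[23:31] width=8 -> value=27 (bin 00011011); offset now 31 = byte 3 bit 7; 1 bits remain
Read 5: bits[31:32] width=1 -> value=1 (bin 1); offset now 32 = byte 4 bit 0; 0 bits remain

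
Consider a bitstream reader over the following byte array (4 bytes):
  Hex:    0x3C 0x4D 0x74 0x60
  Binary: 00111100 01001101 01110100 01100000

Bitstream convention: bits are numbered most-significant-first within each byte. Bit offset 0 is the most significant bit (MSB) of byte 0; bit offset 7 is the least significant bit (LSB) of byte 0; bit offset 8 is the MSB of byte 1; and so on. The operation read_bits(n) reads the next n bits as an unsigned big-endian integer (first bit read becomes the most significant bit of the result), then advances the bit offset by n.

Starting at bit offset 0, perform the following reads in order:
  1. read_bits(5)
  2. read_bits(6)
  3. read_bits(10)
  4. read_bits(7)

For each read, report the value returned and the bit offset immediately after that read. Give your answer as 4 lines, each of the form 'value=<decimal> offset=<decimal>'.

Read 1: bits[0:5] width=5 -> value=7 (bin 00111); offset now 5 = byte 0 bit 5; 27 bits remain
Read 2: bits[5:11] width=6 -> value=34 (bin 100010); offset now 11 = byte 1 bit 3; 21 bits remain
Read 3: bits[11:21] width=10 -> value=430 (bin 0110101110); offset now 21 = byte 2 bit 5; 11 bits remain
Read 4: bits[21:28] width=7 -> value=70 (bin 1000110); offset now 28 = byte 3 bit 4; 4 bits remain

Answer: value=7 offset=5
value=34 offset=11
value=430 offset=21
value=70 offset=28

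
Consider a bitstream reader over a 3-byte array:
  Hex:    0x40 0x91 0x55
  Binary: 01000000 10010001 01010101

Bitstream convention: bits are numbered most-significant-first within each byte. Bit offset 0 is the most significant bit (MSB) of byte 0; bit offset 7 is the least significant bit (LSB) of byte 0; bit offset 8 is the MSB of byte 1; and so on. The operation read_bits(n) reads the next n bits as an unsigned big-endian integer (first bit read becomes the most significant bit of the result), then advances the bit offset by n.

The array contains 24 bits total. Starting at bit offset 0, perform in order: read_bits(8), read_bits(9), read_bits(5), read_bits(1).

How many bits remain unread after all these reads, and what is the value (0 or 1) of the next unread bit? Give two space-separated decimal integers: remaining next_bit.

Read 1: bits[0:8] width=8 -> value=64 (bin 01000000); offset now 8 = byte 1 bit 0; 16 bits remain
Read 2: bits[8:17] width=9 -> value=290 (bin 100100010); offset now 17 = byte 2 bit 1; 7 bits remain
Read 3: bits[17:22] width=5 -> value=21 (bin 10101); offset now 22 = byte 2 bit 6; 2 bits remain
Read 4: bits[22:23] width=1 -> value=0 (bin 0); offset now 23 = byte 2 bit 7; 1 bits remain

Answer: 1 1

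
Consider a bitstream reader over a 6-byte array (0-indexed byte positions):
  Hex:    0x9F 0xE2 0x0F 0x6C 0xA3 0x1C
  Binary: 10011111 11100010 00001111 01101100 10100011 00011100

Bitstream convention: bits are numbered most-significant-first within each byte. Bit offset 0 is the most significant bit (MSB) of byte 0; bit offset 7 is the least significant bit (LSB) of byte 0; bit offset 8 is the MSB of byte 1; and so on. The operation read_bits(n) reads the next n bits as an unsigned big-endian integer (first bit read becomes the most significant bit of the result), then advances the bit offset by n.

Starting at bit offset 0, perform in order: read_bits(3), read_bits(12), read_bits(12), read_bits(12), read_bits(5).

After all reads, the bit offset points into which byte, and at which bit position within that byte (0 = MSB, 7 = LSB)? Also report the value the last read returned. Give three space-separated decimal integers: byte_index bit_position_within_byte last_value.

Answer: 5 4 17

Derivation:
Read 1: bits[0:3] width=3 -> value=4 (bin 100); offset now 3 = byte 0 bit 3; 45 bits remain
Read 2: bits[3:15] width=12 -> value=4081 (bin 111111110001); offset now 15 = byte 1 bit 7; 33 bits remain
Read 3: bits[15:27] width=12 -> value=123 (bin 000001111011); offset now 27 = byte 3 bit 3; 21 bits remain
Read 4: bits[27:39] width=12 -> value=1617 (bin 011001010001); offset now 39 = byte 4 bit 7; 9 bits remain
Read 5: bits[39:44] width=5 -> value=17 (bin 10001); offset now 44 = byte 5 bit 4; 4 bits remain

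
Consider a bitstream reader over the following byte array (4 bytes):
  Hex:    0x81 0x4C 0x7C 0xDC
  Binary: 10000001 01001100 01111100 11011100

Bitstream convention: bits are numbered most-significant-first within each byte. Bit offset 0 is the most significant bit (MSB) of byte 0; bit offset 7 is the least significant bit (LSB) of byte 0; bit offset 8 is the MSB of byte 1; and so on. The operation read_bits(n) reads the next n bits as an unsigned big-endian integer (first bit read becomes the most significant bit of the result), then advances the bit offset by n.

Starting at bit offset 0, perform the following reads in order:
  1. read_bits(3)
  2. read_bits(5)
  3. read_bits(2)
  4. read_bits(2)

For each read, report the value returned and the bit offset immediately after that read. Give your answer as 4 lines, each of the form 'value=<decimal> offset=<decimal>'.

Read 1: bits[0:3] width=3 -> value=4 (bin 100); offset now 3 = byte 0 bit 3; 29 bits remain
Read 2: bits[3:8] width=5 -> value=1 (bin 00001); offset now 8 = byte 1 bit 0; 24 bits remain
Read 3: bits[8:10] width=2 -> value=1 (bin 01); offset now 10 = byte 1 bit 2; 22 bits remain
Read 4: bits[10:12] width=2 -> value=0 (bin 00); offset now 12 = byte 1 bit 4; 20 bits remain

Answer: value=4 offset=3
value=1 offset=8
value=1 offset=10
value=0 offset=12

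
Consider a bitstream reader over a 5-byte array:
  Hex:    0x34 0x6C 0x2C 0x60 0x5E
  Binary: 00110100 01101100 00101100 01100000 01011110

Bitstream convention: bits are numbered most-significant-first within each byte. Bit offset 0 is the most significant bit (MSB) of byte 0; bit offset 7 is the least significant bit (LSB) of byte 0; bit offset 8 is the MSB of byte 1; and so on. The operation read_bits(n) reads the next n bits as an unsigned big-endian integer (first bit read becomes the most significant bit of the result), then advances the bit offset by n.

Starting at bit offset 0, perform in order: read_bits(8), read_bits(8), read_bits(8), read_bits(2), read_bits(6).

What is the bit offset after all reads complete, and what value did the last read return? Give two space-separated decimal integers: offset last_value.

Answer: 32 32

Derivation:
Read 1: bits[0:8] width=8 -> value=52 (bin 00110100); offset now 8 = byte 1 bit 0; 32 bits remain
Read 2: bits[8:16] width=8 -> value=108 (bin 01101100); offset now 16 = byte 2 bit 0; 24 bits remain
Read 3: bits[16:24] width=8 -> value=44 (bin 00101100); offset now 24 = byte 3 bit 0; 16 bits remain
Read 4: bits[24:26] width=2 -> value=1 (bin 01); offset now 26 = byte 3 bit 2; 14 bits remain
Read 5: bits[26:32] width=6 -> value=32 (bin 100000); offset now 32 = byte 4 bit 0; 8 bits remain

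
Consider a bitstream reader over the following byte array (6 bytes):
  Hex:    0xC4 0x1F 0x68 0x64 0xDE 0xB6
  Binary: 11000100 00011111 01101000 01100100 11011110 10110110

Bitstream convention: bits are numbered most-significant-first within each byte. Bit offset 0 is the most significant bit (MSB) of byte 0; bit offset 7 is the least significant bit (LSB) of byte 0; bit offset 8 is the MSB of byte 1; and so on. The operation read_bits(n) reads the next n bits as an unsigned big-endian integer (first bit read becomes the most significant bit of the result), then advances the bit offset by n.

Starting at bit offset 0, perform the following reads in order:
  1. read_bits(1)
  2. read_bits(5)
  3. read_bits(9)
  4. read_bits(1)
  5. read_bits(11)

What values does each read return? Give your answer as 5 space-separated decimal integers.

Answer: 1 17 15 1 835

Derivation:
Read 1: bits[0:1] width=1 -> value=1 (bin 1); offset now 1 = byte 0 bit 1; 47 bits remain
Read 2: bits[1:6] width=5 -> value=17 (bin 10001); offset now 6 = byte 0 bit 6; 42 bits remain
Read 3: bits[6:15] width=9 -> value=15 (bin 000001111); offset now 15 = byte 1 bit 7; 33 bits remain
Read 4: bits[15:16] width=1 -> value=1 (bin 1); offset now 16 = byte 2 bit 0; 32 bits remain
Read 5: bits[16:27] width=11 -> value=835 (bin 01101000011); offset now 27 = byte 3 bit 3; 21 bits remain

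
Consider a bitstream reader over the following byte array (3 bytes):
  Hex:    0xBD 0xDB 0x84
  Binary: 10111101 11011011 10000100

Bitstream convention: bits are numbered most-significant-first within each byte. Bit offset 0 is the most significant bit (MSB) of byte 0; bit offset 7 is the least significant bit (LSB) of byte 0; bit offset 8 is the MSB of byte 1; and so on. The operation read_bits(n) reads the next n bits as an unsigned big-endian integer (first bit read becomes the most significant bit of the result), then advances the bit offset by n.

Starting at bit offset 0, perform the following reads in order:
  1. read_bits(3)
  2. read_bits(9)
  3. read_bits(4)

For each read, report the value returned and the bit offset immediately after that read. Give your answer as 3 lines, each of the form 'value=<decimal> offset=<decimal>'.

Answer: value=5 offset=3
value=477 offset=12
value=11 offset=16

Derivation:
Read 1: bits[0:3] width=3 -> value=5 (bin 101); offset now 3 = byte 0 bit 3; 21 bits remain
Read 2: bits[3:12] width=9 -> value=477 (bin 111011101); offset now 12 = byte 1 bit 4; 12 bits remain
Read 3: bits[12:16] width=4 -> value=11 (bin 1011); offset now 16 = byte 2 bit 0; 8 bits remain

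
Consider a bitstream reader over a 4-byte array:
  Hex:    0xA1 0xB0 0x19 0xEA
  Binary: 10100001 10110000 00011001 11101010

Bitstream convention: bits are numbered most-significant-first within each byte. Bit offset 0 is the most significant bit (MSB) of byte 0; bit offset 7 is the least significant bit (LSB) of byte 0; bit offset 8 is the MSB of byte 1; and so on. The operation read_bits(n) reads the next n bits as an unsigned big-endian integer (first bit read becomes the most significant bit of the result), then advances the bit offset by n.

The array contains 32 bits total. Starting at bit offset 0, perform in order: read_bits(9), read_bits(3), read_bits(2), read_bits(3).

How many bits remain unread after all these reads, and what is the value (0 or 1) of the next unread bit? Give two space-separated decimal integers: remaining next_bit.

Read 1: bits[0:9] width=9 -> value=323 (bin 101000011); offset now 9 = byte 1 bit 1; 23 bits remain
Read 2: bits[9:12] width=3 -> value=3 (bin 011); offset now 12 = byte 1 bit 4; 20 bits remain
Read 3: bits[12:14] width=2 -> value=0 (bin 00); offset now 14 = byte 1 bit 6; 18 bits remain
Read 4: bits[14:17] width=3 -> value=0 (bin 000); offset now 17 = byte 2 bit 1; 15 bits remain

Answer: 15 0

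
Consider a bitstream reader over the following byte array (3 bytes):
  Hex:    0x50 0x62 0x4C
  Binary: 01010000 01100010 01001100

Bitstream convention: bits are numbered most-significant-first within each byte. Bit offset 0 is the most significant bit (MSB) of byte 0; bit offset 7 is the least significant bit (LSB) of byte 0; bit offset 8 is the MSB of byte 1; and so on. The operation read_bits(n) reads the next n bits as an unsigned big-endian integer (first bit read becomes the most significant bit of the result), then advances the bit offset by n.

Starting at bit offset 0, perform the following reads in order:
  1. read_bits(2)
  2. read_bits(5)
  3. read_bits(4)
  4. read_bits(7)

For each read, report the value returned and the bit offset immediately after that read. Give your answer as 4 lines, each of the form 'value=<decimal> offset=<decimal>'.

Answer: value=1 offset=2
value=8 offset=7
value=3 offset=11
value=9 offset=18

Derivation:
Read 1: bits[0:2] width=2 -> value=1 (bin 01); offset now 2 = byte 0 bit 2; 22 bits remain
Read 2: bits[2:7] width=5 -> value=8 (bin 01000); offset now 7 = byte 0 bit 7; 17 bits remain
Read 3: bits[7:11] width=4 -> value=3 (bin 0011); offset now 11 = byte 1 bit 3; 13 bits remain
Read 4: bits[11:18] width=7 -> value=9 (bin 0001001); offset now 18 = byte 2 bit 2; 6 bits remain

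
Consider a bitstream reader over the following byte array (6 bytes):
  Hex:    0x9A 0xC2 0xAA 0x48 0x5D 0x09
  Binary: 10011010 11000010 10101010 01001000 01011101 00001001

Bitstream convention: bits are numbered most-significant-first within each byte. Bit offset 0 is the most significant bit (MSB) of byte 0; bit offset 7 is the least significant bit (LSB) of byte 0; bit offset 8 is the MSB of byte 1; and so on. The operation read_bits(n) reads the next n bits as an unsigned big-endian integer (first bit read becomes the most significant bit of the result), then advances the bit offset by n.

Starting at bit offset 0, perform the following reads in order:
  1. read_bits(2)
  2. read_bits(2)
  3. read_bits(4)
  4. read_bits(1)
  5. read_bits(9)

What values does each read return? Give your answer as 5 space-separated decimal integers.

Read 1: bits[0:2] width=2 -> value=2 (bin 10); offset now 2 = byte 0 bit 2; 46 bits remain
Read 2: bits[2:4] width=2 -> value=1 (bin 01); offset now 4 = byte 0 bit 4; 44 bits remain
Read 3: bits[4:8] width=4 -> value=10 (bin 1010); offset now 8 = byte 1 bit 0; 40 bits remain
Read 4: bits[8:9] width=1 -> value=1 (bin 1); offset now 9 = byte 1 bit 1; 39 bits remain
Read 5: bits[9:18] width=9 -> value=266 (bin 100001010); offset now 18 = byte 2 bit 2; 30 bits remain

Answer: 2 1 10 1 266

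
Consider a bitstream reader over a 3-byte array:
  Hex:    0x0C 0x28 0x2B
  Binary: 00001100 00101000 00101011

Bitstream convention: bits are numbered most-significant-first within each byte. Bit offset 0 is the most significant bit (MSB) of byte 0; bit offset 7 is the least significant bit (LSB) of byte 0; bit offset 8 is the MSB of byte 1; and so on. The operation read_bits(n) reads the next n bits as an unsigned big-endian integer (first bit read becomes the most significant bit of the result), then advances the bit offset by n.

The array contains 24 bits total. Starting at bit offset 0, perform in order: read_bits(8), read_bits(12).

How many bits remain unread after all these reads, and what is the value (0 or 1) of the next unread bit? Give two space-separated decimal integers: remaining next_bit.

Read 1: bits[0:8] width=8 -> value=12 (bin 00001100); offset now 8 = byte 1 bit 0; 16 bits remain
Read 2: bits[8:20] width=12 -> value=642 (bin 001010000010); offset now 20 = byte 2 bit 4; 4 bits remain

Answer: 4 1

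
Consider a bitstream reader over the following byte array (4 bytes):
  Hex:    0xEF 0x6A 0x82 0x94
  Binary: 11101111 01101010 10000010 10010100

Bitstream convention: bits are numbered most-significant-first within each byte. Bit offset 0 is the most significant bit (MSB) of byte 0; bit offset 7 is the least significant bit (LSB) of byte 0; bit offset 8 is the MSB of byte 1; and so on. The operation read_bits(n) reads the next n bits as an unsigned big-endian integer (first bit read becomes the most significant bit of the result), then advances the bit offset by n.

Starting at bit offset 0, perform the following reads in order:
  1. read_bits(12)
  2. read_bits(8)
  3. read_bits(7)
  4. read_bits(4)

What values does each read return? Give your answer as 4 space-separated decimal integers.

Read 1: bits[0:12] width=12 -> value=3830 (bin 111011110110); offset now 12 = byte 1 bit 4; 20 bits remain
Read 2: bits[12:20] width=8 -> value=168 (bin 10101000); offset now 20 = byte 2 bit 4; 12 bits remain
Read 3: bits[20:27] width=7 -> value=20 (bin 0010100); offset now 27 = byte 3 bit 3; 5 bits remain
Read 4: bits[27:31] width=4 -> value=10 (bin 1010); offset now 31 = byte 3 bit 7; 1 bits remain

Answer: 3830 168 20 10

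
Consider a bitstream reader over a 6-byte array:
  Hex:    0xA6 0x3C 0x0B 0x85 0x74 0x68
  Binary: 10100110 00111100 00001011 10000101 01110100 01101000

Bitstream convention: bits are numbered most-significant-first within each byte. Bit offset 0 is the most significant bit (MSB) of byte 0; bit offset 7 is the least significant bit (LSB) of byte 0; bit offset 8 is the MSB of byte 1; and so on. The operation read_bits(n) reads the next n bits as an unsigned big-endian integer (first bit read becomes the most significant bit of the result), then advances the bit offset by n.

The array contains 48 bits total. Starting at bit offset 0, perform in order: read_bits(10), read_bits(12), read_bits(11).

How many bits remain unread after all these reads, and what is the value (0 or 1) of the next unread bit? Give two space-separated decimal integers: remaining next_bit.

Read 1: bits[0:10] width=10 -> value=664 (bin 1010011000); offset now 10 = byte 1 bit 2; 38 bits remain
Read 2: bits[10:22] width=12 -> value=3842 (bin 111100000010); offset now 22 = byte 2 bit 6; 26 bits remain
Read 3: bits[22:33] width=11 -> value=1802 (bin 11100001010); offset now 33 = byte 4 bit 1; 15 bits remain

Answer: 15 1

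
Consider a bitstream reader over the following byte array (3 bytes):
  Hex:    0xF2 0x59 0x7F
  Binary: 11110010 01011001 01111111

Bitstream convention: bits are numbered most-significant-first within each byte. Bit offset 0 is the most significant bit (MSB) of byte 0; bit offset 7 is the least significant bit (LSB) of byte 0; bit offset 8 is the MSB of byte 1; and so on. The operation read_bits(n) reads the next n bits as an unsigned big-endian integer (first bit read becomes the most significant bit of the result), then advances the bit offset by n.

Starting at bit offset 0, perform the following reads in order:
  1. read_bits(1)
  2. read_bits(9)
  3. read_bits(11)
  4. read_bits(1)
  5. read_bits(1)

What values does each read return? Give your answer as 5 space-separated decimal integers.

Read 1: bits[0:1] width=1 -> value=1 (bin 1); offset now 1 = byte 0 bit 1; 23 bits remain
Read 2: bits[1:10] width=9 -> value=457 (bin 111001001); offset now 10 = byte 1 bit 2; 14 bits remain
Read 3: bits[10:21] width=11 -> value=815 (bin 01100101111); offset now 21 = byte 2 bit 5; 3 bits remain
Read 4: bits[21:22] width=1 -> value=1 (bin 1); offset now 22 = byte 2 bit 6; 2 bits remain
Read 5: bits[22:23] width=1 -> value=1 (bin 1); offset now 23 = byte 2 bit 7; 1 bits remain

Answer: 1 457 815 1 1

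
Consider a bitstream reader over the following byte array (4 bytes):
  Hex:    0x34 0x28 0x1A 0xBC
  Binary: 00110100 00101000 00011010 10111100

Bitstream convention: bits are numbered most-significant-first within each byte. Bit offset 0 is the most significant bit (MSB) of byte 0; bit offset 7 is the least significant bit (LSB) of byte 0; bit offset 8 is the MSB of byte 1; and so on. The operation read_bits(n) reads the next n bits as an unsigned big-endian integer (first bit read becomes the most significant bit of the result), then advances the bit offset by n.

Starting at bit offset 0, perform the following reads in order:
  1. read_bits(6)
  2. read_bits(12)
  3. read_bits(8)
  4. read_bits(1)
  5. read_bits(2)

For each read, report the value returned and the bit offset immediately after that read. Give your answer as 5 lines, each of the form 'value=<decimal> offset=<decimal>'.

Read 1: bits[0:6] width=6 -> value=13 (bin 001101); offset now 6 = byte 0 bit 6; 26 bits remain
Read 2: bits[6:18] width=12 -> value=160 (bin 000010100000); offset now 18 = byte 2 bit 2; 14 bits remain
Read 3: bits[18:26] width=8 -> value=106 (bin 01101010); offset now 26 = byte 3 bit 2; 6 bits remain
Read 4: bits[26:27] width=1 -> value=1 (bin 1); offset now 27 = byte 3 bit 3; 5 bits remain
Read 5: bits[27:29] width=2 -> value=3 (bin 11); offset now 29 = byte 3 bit 5; 3 bits remain

Answer: value=13 offset=6
value=160 offset=18
value=106 offset=26
value=1 offset=27
value=3 offset=29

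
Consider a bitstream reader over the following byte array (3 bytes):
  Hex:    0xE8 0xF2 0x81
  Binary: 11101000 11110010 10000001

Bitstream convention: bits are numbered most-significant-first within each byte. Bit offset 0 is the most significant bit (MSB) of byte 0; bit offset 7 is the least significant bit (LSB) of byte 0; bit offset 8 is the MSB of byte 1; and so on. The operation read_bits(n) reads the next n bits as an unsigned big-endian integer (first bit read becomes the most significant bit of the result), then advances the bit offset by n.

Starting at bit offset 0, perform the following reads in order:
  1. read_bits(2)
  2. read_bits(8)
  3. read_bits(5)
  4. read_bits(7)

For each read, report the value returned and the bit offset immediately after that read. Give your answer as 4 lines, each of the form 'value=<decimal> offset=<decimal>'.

Read 1: bits[0:2] width=2 -> value=3 (bin 11); offset now 2 = byte 0 bit 2; 22 bits remain
Read 2: bits[2:10] width=8 -> value=163 (bin 10100011); offset now 10 = byte 1 bit 2; 14 bits remain
Read 3: bits[10:15] width=5 -> value=25 (bin 11001); offset now 15 = byte 1 bit 7; 9 bits remain
Read 4: bits[15:22] width=7 -> value=32 (bin 0100000); offset now 22 = byte 2 bit 6; 2 bits remain

Answer: value=3 offset=2
value=163 offset=10
value=25 offset=15
value=32 offset=22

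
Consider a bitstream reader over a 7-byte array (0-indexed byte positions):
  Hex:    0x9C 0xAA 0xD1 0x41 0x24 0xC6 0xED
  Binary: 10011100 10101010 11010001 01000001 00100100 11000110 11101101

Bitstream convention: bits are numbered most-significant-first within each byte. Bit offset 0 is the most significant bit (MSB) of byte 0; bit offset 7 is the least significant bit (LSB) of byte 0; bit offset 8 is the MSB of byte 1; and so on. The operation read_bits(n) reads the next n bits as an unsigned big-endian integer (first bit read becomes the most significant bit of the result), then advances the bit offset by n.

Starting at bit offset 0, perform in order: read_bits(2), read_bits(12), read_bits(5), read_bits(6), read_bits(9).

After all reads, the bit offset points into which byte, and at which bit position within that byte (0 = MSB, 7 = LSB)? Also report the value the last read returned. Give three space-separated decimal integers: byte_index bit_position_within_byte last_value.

Read 1: bits[0:2] width=2 -> value=2 (bin 10); offset now 2 = byte 0 bit 2; 54 bits remain
Read 2: bits[2:14] width=12 -> value=1834 (bin 011100101010); offset now 14 = byte 1 bit 6; 42 bits remain
Read 3: bits[14:19] width=5 -> value=22 (bin 10110); offset now 19 = byte 2 bit 3; 37 bits remain
Read 4: bits[19:25] width=6 -> value=34 (bin 100010); offset now 25 = byte 3 bit 1; 31 bits remain
Read 5: bits[25:34] width=9 -> value=260 (bin 100000100); offset now 34 = byte 4 bit 2; 22 bits remain

Answer: 4 2 260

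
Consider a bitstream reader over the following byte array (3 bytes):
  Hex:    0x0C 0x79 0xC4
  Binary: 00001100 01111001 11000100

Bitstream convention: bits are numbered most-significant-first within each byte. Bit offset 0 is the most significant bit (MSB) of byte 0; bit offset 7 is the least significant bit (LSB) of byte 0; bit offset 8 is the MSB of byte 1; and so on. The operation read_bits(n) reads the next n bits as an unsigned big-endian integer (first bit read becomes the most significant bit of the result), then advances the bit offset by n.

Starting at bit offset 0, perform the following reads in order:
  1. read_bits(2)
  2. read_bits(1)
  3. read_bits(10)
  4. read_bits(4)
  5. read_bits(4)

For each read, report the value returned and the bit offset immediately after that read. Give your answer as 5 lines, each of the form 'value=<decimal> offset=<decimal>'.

Read 1: bits[0:2] width=2 -> value=0 (bin 00); offset now 2 = byte 0 bit 2; 22 bits remain
Read 2: bits[2:3] width=1 -> value=0 (bin 0); offset now 3 = byte 0 bit 3; 21 bits remain
Read 3: bits[3:13] width=10 -> value=399 (bin 0110001111); offset now 13 = byte 1 bit 5; 11 bits remain
Read 4: bits[13:17] width=4 -> value=3 (bin 0011); offset now 17 = byte 2 bit 1; 7 bits remain
Read 5: bits[17:21] width=4 -> value=8 (bin 1000); offset now 21 = byte 2 bit 5; 3 bits remain

Answer: value=0 offset=2
value=0 offset=3
value=399 offset=13
value=3 offset=17
value=8 offset=21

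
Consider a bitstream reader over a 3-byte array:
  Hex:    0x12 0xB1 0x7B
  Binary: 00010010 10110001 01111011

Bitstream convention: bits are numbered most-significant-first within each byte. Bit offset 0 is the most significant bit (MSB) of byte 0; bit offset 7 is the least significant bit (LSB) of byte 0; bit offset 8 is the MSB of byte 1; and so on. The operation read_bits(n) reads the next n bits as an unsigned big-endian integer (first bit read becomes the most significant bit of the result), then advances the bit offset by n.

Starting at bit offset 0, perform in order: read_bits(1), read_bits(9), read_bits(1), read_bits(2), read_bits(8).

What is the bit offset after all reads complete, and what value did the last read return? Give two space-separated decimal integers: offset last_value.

Read 1: bits[0:1] width=1 -> value=0 (bin 0); offset now 1 = byte 0 bit 1; 23 bits remain
Read 2: bits[1:10] width=9 -> value=74 (bin 001001010); offset now 10 = byte 1 bit 2; 14 bits remain
Read 3: bits[10:11] width=1 -> value=1 (bin 1); offset now 11 = byte 1 bit 3; 13 bits remain
Read 4: bits[11:13] width=2 -> value=2 (bin 10); offset now 13 = byte 1 bit 5; 11 bits remain
Read 5: bits[13:21] width=8 -> value=47 (bin 00101111); offset now 21 = byte 2 bit 5; 3 bits remain

Answer: 21 47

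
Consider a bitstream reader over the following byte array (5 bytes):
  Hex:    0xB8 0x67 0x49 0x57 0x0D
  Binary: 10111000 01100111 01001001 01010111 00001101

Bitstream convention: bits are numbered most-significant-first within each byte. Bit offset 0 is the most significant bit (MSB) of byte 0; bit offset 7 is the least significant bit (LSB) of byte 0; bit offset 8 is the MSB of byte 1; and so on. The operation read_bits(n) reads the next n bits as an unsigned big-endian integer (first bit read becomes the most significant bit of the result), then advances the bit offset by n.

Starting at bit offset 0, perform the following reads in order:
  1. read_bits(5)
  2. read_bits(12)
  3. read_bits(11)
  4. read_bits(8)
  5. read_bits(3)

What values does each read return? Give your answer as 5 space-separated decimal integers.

Read 1: bits[0:5] width=5 -> value=23 (bin 10111); offset now 5 = byte 0 bit 5; 35 bits remain
Read 2: bits[5:17] width=12 -> value=206 (bin 000011001110); offset now 17 = byte 2 bit 1; 23 bits remain
Read 3: bits[17:28] width=11 -> value=1173 (bin 10010010101); offset now 28 = byte 3 bit 4; 12 bits remain
Read 4: bits[28:36] width=8 -> value=112 (bin 01110000); offset now 36 = byte 4 bit 4; 4 bits remain
Read 5: bits[36:39] width=3 -> value=6 (bin 110); offset now 39 = byte 4 bit 7; 1 bits remain

Answer: 23 206 1173 112 6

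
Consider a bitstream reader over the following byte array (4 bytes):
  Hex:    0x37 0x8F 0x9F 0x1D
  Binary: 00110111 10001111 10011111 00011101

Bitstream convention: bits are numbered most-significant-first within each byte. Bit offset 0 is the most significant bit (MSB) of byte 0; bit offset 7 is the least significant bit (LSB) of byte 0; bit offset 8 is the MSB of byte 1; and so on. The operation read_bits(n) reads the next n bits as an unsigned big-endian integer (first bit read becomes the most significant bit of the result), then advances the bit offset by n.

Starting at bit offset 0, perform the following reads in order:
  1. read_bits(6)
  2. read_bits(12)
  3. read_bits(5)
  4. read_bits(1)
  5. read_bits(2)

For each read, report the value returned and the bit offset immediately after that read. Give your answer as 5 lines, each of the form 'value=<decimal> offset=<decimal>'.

Answer: value=13 offset=6
value=3646 offset=18
value=15 offset=23
value=1 offset=24
value=0 offset=26

Derivation:
Read 1: bits[0:6] width=6 -> value=13 (bin 001101); offset now 6 = byte 0 bit 6; 26 bits remain
Read 2: bits[6:18] width=12 -> value=3646 (bin 111000111110); offset now 18 = byte 2 bit 2; 14 bits remain
Read 3: bits[18:23] width=5 -> value=15 (bin 01111); offset now 23 = byte 2 bit 7; 9 bits remain
Read 4: bits[23:24] width=1 -> value=1 (bin 1); offset now 24 = byte 3 bit 0; 8 bits remain
Read 5: bits[24:26] width=2 -> value=0 (bin 00); offset now 26 = byte 3 bit 2; 6 bits remain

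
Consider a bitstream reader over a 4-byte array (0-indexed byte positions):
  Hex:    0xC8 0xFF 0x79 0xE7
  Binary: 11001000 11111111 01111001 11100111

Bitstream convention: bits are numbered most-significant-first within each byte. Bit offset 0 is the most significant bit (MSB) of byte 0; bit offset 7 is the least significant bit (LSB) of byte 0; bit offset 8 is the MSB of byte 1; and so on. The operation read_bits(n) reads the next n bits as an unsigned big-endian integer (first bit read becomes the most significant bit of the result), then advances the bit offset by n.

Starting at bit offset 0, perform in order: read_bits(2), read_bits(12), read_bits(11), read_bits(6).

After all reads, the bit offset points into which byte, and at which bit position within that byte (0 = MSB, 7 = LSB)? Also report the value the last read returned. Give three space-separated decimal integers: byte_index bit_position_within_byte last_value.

Read 1: bits[0:2] width=2 -> value=3 (bin 11); offset now 2 = byte 0 bit 2; 30 bits remain
Read 2: bits[2:14] width=12 -> value=575 (bin 001000111111); offset now 14 = byte 1 bit 6; 18 bits remain
Read 3: bits[14:25] width=11 -> value=1779 (bin 11011110011); offset now 25 = byte 3 bit 1; 7 bits remain
Read 4: bits[25:31] width=6 -> value=51 (bin 110011); offset now 31 = byte 3 bit 7; 1 bits remain

Answer: 3 7 51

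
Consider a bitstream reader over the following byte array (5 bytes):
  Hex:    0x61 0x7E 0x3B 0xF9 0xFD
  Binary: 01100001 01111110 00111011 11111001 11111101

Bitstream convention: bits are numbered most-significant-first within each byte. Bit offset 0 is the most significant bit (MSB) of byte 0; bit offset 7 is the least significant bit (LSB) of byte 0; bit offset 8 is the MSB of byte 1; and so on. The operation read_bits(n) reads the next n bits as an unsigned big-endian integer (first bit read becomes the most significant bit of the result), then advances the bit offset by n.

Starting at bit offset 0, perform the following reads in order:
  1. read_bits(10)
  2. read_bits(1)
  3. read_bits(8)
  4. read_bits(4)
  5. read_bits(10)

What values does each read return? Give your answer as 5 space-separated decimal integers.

Answer: 389 1 241 13 1011

Derivation:
Read 1: bits[0:10] width=10 -> value=389 (bin 0110000101); offset now 10 = byte 1 bit 2; 30 bits remain
Read 2: bits[10:11] width=1 -> value=1 (bin 1); offset now 11 = byte 1 bit 3; 29 bits remain
Read 3: bits[11:19] width=8 -> value=241 (bin 11110001); offset now 19 = byte 2 bit 3; 21 bits remain
Read 4: bits[19:23] width=4 -> value=13 (bin 1101); offset now 23 = byte 2 bit 7; 17 bits remain
Read 5: bits[23:33] width=10 -> value=1011 (bin 1111110011); offset now 33 = byte 4 bit 1; 7 bits remain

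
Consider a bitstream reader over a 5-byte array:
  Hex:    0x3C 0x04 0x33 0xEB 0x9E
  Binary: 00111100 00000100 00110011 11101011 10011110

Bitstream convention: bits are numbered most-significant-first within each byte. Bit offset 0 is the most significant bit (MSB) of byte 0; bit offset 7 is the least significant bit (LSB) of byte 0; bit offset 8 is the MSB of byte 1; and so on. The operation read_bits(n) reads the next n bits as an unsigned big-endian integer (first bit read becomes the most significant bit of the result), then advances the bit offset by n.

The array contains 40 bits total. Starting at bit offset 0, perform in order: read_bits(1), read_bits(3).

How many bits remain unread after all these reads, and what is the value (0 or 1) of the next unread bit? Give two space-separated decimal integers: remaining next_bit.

Answer: 36 1

Derivation:
Read 1: bits[0:1] width=1 -> value=0 (bin 0); offset now 1 = byte 0 bit 1; 39 bits remain
Read 2: bits[1:4] width=3 -> value=3 (bin 011); offset now 4 = byte 0 bit 4; 36 bits remain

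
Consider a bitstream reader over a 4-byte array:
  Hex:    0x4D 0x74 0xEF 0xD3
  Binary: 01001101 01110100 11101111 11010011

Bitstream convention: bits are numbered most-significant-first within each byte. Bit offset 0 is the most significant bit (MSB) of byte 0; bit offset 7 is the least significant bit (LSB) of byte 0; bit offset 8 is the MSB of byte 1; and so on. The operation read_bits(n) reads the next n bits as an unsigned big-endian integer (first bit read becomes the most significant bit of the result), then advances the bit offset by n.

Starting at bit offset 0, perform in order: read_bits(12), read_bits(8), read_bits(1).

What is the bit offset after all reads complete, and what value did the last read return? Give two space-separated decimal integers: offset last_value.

Read 1: bits[0:12] width=12 -> value=1239 (bin 010011010111); offset now 12 = byte 1 bit 4; 20 bits remain
Read 2: bits[12:20] width=8 -> value=78 (bin 01001110); offset now 20 = byte 2 bit 4; 12 bits remain
Read 3: bits[20:21] width=1 -> value=1 (bin 1); offset now 21 = byte 2 bit 5; 11 bits remain

Answer: 21 1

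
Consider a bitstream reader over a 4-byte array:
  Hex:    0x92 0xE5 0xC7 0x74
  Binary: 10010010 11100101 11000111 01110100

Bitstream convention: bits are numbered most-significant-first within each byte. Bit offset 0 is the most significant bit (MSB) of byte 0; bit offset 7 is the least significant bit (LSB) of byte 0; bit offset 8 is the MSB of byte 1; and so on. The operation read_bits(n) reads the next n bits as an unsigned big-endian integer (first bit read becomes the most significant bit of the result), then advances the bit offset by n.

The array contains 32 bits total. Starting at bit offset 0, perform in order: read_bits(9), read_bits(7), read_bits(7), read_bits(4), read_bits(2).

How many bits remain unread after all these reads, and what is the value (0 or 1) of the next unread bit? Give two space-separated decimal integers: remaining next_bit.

Answer: 3 1

Derivation:
Read 1: bits[0:9] width=9 -> value=293 (bin 100100101); offset now 9 = byte 1 bit 1; 23 bits remain
Read 2: bits[9:16] width=7 -> value=101 (bin 1100101); offset now 16 = byte 2 bit 0; 16 bits remain
Read 3: bits[16:23] width=7 -> value=99 (bin 1100011); offset now 23 = byte 2 bit 7; 9 bits remain
Read 4: bits[23:27] width=4 -> value=11 (bin 1011); offset now 27 = byte 3 bit 3; 5 bits remain
Read 5: bits[27:29] width=2 -> value=2 (bin 10); offset now 29 = byte 3 bit 5; 3 bits remain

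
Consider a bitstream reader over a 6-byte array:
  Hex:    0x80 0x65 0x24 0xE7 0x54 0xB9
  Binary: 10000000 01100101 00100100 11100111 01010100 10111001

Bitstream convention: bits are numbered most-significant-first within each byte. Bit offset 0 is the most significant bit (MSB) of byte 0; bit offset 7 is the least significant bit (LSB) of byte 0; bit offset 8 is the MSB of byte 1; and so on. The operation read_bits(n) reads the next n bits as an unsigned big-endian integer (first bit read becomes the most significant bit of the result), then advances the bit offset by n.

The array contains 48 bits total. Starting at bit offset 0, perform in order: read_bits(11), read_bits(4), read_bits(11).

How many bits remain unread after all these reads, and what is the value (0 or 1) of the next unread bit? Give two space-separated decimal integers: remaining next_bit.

Read 1: bits[0:11] width=11 -> value=1027 (bin 10000000011); offset now 11 = byte 1 bit 3; 37 bits remain
Read 2: bits[11:15] width=4 -> value=2 (bin 0010); offset now 15 = byte 1 bit 7; 33 bits remain
Read 3: bits[15:26] width=11 -> value=1171 (bin 10010010011); offset now 26 = byte 3 bit 2; 22 bits remain

Answer: 22 1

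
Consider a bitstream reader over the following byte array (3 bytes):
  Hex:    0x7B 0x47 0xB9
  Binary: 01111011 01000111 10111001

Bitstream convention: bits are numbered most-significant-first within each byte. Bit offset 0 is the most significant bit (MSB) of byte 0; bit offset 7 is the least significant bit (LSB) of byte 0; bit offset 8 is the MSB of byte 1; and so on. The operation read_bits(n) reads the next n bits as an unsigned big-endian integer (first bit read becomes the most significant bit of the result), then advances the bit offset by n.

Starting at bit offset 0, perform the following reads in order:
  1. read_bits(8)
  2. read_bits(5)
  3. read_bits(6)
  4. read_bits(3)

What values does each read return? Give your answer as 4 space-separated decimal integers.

Read 1: bits[0:8] width=8 -> value=123 (bin 01111011); offset now 8 = byte 1 bit 0; 16 bits remain
Read 2: bits[8:13] width=5 -> value=8 (bin 01000); offset now 13 = byte 1 bit 5; 11 bits remain
Read 3: bits[13:19] width=6 -> value=61 (bin 111101); offset now 19 = byte 2 bit 3; 5 bits remain
Read 4: bits[19:22] width=3 -> value=6 (bin 110); offset now 22 = byte 2 bit 6; 2 bits remain

Answer: 123 8 61 6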